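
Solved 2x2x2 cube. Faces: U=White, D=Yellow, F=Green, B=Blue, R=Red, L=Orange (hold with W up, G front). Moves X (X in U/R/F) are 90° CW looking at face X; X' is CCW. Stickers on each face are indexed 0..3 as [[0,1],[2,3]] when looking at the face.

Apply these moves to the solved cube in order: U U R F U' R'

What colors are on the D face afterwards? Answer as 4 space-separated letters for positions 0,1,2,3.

After move 1 (U): U=WWWW F=RRGG R=BBRR B=OOBB L=GGOO
After move 2 (U): U=WWWW F=BBGG R=OORR B=GGBB L=RROO
After move 3 (R): R=RORO U=WBWG F=BYGY D=YBYG B=WGWB
After move 4 (F): F=GBYY U=WBOR R=WOGO D=RRYG L=RYOB
After move 5 (U'): U=BRWO F=RYYY R=GBGO B=WOWB L=WGOB
After move 6 (R'): R=BOGG U=BWWW F=RRYO D=RYYY B=GORB
Query: D face = RYYY

Answer: R Y Y Y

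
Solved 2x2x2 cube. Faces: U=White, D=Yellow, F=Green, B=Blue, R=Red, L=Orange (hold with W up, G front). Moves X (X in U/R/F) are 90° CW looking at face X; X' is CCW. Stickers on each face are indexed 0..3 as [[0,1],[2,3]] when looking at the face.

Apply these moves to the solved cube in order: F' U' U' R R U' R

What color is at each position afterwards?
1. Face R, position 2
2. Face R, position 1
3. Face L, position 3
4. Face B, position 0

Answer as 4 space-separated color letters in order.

After move 1 (F'): F=GGGG U=WWRR R=YRYR D=OOYY L=OWOW
After move 2 (U'): U=WRWR F=OWGG R=GGYR B=YRBB L=BBOW
After move 3 (U'): U=RRWW F=BBGG R=OWYR B=GGBB L=YROW
After move 4 (R): R=YORW U=RBWG F=BOGY D=OBYG B=WGRB
After move 5 (R): R=RYWO U=ROWY F=BBGG D=ORYW B=GGBB
After move 6 (U'): U=OYRW F=YRGG R=BBWO B=RYBB L=GGOW
After move 7 (R): R=WBOB U=ORRG F=YRGW D=OBYR B=WYYB
Query 1: R[2] = O
Query 2: R[1] = B
Query 3: L[3] = W
Query 4: B[0] = W

Answer: O B W W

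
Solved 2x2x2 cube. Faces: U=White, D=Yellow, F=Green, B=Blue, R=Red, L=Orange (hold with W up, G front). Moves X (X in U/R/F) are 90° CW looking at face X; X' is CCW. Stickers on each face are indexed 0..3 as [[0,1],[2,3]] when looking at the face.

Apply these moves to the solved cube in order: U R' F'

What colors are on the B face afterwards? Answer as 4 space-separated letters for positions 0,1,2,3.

Answer: Y O Y B

Derivation:
After move 1 (U): U=WWWW F=RRGG R=BBRR B=OOBB L=GGOO
After move 2 (R'): R=BRBR U=WBWO F=RWGW D=YRYG B=YOYB
After move 3 (F'): F=WWRG U=WBBB R=RRYR D=GOYG L=GOOW
Query: B face = YOYB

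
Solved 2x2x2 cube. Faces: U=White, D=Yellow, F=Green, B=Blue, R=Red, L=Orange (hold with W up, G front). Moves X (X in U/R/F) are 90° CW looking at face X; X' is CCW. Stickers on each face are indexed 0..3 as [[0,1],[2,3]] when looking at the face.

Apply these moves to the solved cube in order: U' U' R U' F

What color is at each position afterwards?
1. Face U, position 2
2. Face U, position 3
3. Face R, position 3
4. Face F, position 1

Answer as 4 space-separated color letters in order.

After move 1 (U'): U=WWWW F=OOGG R=GGRR B=RRBB L=BBOO
After move 2 (U'): U=WWWW F=BBGG R=OORR B=GGBB L=RROO
After move 3 (R): R=RORO U=WBWG F=BYGY D=YBYG B=WGWB
After move 4 (U'): U=BGWW F=RRGY R=BYRO B=ROWB L=WGOO
After move 5 (F): F=GRYR U=BGOG R=WYWO D=RBYG L=WYOB
Query 1: U[2] = O
Query 2: U[3] = G
Query 3: R[3] = O
Query 4: F[1] = R

Answer: O G O R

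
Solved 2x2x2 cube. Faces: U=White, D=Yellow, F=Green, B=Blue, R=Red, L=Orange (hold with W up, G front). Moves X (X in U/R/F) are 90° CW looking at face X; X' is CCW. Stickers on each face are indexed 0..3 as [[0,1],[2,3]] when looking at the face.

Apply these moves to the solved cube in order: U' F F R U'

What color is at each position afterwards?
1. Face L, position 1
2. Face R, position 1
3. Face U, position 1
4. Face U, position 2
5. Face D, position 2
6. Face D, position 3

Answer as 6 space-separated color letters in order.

After move 1 (U'): U=WWWW F=OOGG R=GGRR B=RRBB L=BBOO
After move 2 (F): F=GOGO U=WWOB R=WGWR D=RGYY L=BYOY
After move 3 (F): F=GGOO U=WWYY R=OGBR D=WWYY L=BROG
After move 4 (R): R=BORG U=WGYO F=GWOY D=WBYR B=YRWB
After move 5 (U'): U=GOWY F=BROY R=GWRG B=BOWB L=YROG
Query 1: L[1] = R
Query 2: R[1] = W
Query 3: U[1] = O
Query 4: U[2] = W
Query 5: D[2] = Y
Query 6: D[3] = R

Answer: R W O W Y R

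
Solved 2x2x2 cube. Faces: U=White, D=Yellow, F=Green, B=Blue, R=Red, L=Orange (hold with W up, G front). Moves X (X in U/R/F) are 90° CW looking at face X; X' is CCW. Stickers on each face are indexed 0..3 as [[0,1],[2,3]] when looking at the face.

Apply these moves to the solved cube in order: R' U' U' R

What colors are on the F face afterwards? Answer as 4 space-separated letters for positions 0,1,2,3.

After move 1 (R'): R=RRRR U=WBWB F=GWGW D=YGYG B=YBYB
After move 2 (U'): U=BBWW F=OOGW R=GWRR B=RRYB L=YBOO
After move 3 (U'): U=BWBW F=YBGW R=OORR B=GWYB L=RROO
After move 4 (R): R=RORO U=BBBW F=YGGG D=YYYG B=WWWB
Query: F face = YGGG

Answer: Y G G G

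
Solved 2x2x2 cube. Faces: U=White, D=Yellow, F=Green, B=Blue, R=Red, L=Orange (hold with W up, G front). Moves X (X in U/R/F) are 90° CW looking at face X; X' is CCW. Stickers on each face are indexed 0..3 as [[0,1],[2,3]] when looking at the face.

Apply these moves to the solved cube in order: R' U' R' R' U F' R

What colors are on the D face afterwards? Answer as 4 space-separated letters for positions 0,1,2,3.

After move 1 (R'): R=RRRR U=WBWB F=GWGW D=YGYG B=YBYB
After move 2 (U'): U=BBWW F=OOGW R=GWRR B=RRYB L=YBOO
After move 3 (R'): R=WRGR U=BYWR F=OBGW D=YOYW B=GRGB
After move 4 (R'): R=RRWG U=BGWG F=OYGR D=YBYW B=WROB
After move 5 (U): U=WBGG F=RRGR R=WRWG B=YBOB L=OYOO
After move 6 (F'): F=RRRG U=WBWW R=BRYG D=YOYW L=OGOG
After move 7 (R): R=YBGR U=WRWG F=RORW D=YOYY B=WBBB
Query: D face = YOYY

Answer: Y O Y Y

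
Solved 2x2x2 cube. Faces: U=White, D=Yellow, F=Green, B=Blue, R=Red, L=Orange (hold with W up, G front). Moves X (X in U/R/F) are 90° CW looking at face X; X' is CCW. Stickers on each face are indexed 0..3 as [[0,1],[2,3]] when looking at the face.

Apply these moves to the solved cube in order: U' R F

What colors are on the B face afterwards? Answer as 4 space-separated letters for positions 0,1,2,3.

After move 1 (U'): U=WWWW F=OOGG R=GGRR B=RRBB L=BBOO
After move 2 (R): R=RGRG U=WOWG F=OYGY D=YBYR B=WRWB
After move 3 (F): F=GOYY U=WOOB R=WGGG D=RRYR L=BYOB
Query: B face = WRWB

Answer: W R W B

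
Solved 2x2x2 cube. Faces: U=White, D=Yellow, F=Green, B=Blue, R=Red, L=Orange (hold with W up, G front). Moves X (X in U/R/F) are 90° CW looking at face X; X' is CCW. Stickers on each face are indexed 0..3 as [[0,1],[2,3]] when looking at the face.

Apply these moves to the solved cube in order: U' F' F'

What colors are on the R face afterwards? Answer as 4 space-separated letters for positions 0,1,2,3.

After move 1 (U'): U=WWWW F=OOGG R=GGRR B=RRBB L=BBOO
After move 2 (F'): F=OGOG U=WWGR R=YGYR D=BOYY L=BWOW
After move 3 (F'): F=GGOO U=WWYY R=OGBR D=WWYY L=BROG
Query: R face = OGBR

Answer: O G B R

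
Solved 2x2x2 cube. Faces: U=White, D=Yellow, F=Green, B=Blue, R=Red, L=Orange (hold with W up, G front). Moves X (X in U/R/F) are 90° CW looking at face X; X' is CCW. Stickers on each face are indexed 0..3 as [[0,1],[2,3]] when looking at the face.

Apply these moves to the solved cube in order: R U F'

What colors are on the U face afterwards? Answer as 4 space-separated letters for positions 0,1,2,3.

Answer: W W W R

Derivation:
After move 1 (R): R=RRRR U=WGWG F=GYGY D=YBYB B=WBWB
After move 2 (U): U=WWGG F=RRGY R=WBRR B=OOWB L=GYOO
After move 3 (F'): F=RYRG U=WWWR R=BBYR D=YOYB L=GGOG
Query: U face = WWWR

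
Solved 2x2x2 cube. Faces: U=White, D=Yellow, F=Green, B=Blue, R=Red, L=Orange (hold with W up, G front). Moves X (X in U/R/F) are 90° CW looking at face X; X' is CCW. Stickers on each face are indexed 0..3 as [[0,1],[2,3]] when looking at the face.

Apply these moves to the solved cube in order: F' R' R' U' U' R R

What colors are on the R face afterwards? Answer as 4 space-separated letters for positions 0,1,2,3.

Answer: Y R W O

Derivation:
After move 1 (F'): F=GGGG U=WWRR R=YRYR D=OOYY L=OWOW
After move 2 (R'): R=RRYY U=WBRB F=GWGR D=OGYG B=YBOB
After move 3 (R'): R=RYRY U=WORY F=GBGB D=OWYR B=GBGB
After move 4 (U'): U=OYWR F=OWGB R=GBRY B=RYGB L=GBOW
After move 5 (U'): U=YROW F=GBGB R=OWRY B=GBGB L=RYOW
After move 6 (R): R=ROYW U=YBOB F=GWGR D=OGYG B=WBRB
After move 7 (R): R=YRWO U=YWOR F=GGGG D=ORYW B=BBBB
Query: R face = YRWO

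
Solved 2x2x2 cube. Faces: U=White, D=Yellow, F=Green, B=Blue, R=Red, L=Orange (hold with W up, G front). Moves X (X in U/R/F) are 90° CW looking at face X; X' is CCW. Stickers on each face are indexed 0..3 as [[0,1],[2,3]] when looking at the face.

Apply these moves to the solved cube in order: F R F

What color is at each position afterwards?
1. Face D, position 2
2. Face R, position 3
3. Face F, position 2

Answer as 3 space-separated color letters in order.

After move 1 (F): F=GGGG U=WWOO R=WRWR D=RRYY L=OYOY
After move 2 (R): R=WWRR U=WGOG F=GRGY D=RBYB B=OBWB
After move 3 (F): F=GGYR U=WGYY R=OWGR D=RWYB L=OROB
Query 1: D[2] = Y
Query 2: R[3] = R
Query 3: F[2] = Y

Answer: Y R Y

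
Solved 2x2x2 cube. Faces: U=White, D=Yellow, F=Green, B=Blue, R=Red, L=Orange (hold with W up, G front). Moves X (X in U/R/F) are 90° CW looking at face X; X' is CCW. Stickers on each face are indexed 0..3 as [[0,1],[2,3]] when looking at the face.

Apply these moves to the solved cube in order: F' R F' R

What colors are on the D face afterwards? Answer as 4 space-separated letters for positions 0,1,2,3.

After move 1 (F'): F=GGGG U=WWRR R=YRYR D=OOYY L=OWOW
After move 2 (R): R=YYRR U=WGRG F=GOGY D=OBYB B=RBWB
After move 3 (F'): F=OYGG U=WGYR R=BYOR D=WWYB L=OGOR
After move 4 (R): R=OBRY U=WYYG F=OWGB D=WWYR B=RBGB
Query: D face = WWYR

Answer: W W Y R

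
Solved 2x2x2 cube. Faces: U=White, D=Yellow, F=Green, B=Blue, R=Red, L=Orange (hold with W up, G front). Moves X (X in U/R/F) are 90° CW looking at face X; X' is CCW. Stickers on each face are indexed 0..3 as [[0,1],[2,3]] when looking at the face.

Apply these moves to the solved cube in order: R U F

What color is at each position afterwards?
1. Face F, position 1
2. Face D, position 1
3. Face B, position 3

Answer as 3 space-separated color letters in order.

After move 1 (R): R=RRRR U=WGWG F=GYGY D=YBYB B=WBWB
After move 2 (U): U=WWGG F=RRGY R=WBRR B=OOWB L=GYOO
After move 3 (F): F=GRYR U=WWOY R=GBGR D=RWYB L=GYOB
Query 1: F[1] = R
Query 2: D[1] = W
Query 3: B[3] = B

Answer: R W B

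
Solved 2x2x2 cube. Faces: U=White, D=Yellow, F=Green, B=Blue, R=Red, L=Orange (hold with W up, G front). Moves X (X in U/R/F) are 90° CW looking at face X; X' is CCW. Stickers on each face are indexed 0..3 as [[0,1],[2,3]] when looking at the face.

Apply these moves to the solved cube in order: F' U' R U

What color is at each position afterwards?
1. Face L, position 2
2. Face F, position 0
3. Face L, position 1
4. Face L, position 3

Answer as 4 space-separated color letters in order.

After move 1 (F'): F=GGGG U=WWRR R=YRYR D=OOYY L=OWOW
After move 2 (U'): U=WRWR F=OWGG R=GGYR B=YRBB L=BBOW
After move 3 (R): R=YGRG U=WWWG F=OOGY D=OBYY B=RRRB
After move 4 (U): U=WWGW F=YGGY R=RRRG B=BBRB L=OOOW
Query 1: L[2] = O
Query 2: F[0] = Y
Query 3: L[1] = O
Query 4: L[3] = W

Answer: O Y O W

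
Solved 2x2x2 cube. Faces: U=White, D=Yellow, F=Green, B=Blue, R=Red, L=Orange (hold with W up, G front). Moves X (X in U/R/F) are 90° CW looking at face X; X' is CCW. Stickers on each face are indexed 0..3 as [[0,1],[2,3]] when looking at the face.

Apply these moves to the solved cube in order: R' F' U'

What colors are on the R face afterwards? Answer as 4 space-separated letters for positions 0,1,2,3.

After move 1 (R'): R=RRRR U=WBWB F=GWGW D=YGYG B=YBYB
After move 2 (F'): F=WWGG U=WBRR R=GRYR D=OOYG L=OBOW
After move 3 (U'): U=BRWR F=OBGG R=WWYR B=GRYB L=YBOW
Query: R face = WWYR

Answer: W W Y R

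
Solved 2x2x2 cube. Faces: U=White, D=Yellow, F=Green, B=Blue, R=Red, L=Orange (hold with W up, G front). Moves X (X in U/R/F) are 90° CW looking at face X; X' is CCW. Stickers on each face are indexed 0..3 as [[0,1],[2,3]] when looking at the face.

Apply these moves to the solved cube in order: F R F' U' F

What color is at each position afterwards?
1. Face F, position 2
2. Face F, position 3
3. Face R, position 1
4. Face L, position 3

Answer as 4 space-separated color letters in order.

After move 1 (F): F=GGGG U=WWOO R=WRWR D=RRYY L=OYOY
After move 2 (R): R=WWRR U=WGOG F=GRGY D=RBYB B=OBWB
After move 3 (F'): F=RYGG U=WGWR R=BWRR D=YYYB L=OGOO
After move 4 (U'): U=GRWW F=OGGG R=RYRR B=BWWB L=OBOO
After move 5 (F): F=GOGG U=GROB R=WYWR D=RRYB L=OYOY
Query 1: F[2] = G
Query 2: F[3] = G
Query 3: R[1] = Y
Query 4: L[3] = Y

Answer: G G Y Y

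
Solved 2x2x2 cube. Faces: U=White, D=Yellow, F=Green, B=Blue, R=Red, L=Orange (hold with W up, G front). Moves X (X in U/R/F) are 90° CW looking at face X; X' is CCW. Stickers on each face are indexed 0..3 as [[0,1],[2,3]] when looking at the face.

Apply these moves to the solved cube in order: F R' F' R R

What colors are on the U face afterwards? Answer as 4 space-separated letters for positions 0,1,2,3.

Answer: W Y R G

Derivation:
After move 1 (F): F=GGGG U=WWOO R=WRWR D=RRYY L=OYOY
After move 2 (R'): R=RRWW U=WBOB F=GWGO D=RGYG B=YBRB
After move 3 (F'): F=WOGG U=WBRW R=GRRW D=YYYG L=OBOO
After move 4 (R): R=RGWR U=WORG F=WYGG D=YRYY B=WBBB
After move 5 (R): R=WRRG U=WYRG F=WRGY D=YBYW B=GBOB
Query: U face = WYRG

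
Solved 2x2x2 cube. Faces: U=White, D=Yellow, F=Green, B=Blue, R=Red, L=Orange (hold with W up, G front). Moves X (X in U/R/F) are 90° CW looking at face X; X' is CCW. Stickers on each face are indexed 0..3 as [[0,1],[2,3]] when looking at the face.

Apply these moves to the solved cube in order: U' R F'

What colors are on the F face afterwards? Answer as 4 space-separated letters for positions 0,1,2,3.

Answer: Y Y O G

Derivation:
After move 1 (U'): U=WWWW F=OOGG R=GGRR B=RRBB L=BBOO
After move 2 (R): R=RGRG U=WOWG F=OYGY D=YBYR B=WRWB
After move 3 (F'): F=YYOG U=WORR R=BGYG D=BOYR L=BGOW
Query: F face = YYOG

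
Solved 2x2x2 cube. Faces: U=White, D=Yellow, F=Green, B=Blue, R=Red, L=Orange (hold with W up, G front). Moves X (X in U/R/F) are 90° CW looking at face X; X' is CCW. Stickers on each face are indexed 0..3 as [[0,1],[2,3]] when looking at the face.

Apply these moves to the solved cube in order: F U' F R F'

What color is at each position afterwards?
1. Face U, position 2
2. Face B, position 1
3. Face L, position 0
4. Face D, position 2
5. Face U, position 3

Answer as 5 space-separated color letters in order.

After move 1 (F): F=GGGG U=WWOO R=WRWR D=RRYY L=OYOY
After move 2 (U'): U=WOWO F=OYGG R=GGWR B=WRBB L=BBOY
After move 3 (F): F=GOGY U=WOYB R=WGOR D=WGYY L=BROR
After move 4 (R): R=OWRG U=WOYY F=GGGY D=WBYW B=BROB
After move 5 (F'): F=GYGG U=WOOR R=BWWG D=RRYW L=BYOY
Query 1: U[2] = O
Query 2: B[1] = R
Query 3: L[0] = B
Query 4: D[2] = Y
Query 5: U[3] = R

Answer: O R B Y R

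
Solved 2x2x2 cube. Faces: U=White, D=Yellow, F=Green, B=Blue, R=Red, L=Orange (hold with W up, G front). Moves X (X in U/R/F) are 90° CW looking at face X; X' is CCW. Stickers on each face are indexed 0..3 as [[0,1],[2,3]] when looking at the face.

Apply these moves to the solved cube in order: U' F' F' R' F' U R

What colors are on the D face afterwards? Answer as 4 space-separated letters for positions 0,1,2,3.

After move 1 (U'): U=WWWW F=OOGG R=GGRR B=RRBB L=BBOO
After move 2 (F'): F=OGOG U=WWGR R=YGYR D=BOYY L=BWOW
After move 3 (F'): F=GGOO U=WWYY R=OGBR D=WWYY L=BROG
After move 4 (R'): R=GROB U=WBYR F=GWOY D=WGYO B=YRWB
After move 5 (F'): F=WYGO U=WBGO R=GRWB D=RGYO L=BROY
After move 6 (U): U=GWOB F=GRGO R=YRWB B=BRWB L=WYOY
After move 7 (R): R=WYBR U=GROO F=GGGO D=RWYB B=BRWB
Query: D face = RWYB

Answer: R W Y B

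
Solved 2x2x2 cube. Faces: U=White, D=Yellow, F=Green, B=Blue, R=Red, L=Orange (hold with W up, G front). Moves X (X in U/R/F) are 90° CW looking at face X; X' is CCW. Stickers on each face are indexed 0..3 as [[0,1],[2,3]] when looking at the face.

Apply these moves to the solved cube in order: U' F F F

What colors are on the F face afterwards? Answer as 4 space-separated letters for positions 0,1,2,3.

Answer: O G O G

Derivation:
After move 1 (U'): U=WWWW F=OOGG R=GGRR B=RRBB L=BBOO
After move 2 (F): F=GOGO U=WWOB R=WGWR D=RGYY L=BYOY
After move 3 (F): F=GGOO U=WWYY R=OGBR D=WWYY L=BROG
After move 4 (F): F=OGOG U=WWGR R=YGYR D=BOYY L=BWOW
Query: F face = OGOG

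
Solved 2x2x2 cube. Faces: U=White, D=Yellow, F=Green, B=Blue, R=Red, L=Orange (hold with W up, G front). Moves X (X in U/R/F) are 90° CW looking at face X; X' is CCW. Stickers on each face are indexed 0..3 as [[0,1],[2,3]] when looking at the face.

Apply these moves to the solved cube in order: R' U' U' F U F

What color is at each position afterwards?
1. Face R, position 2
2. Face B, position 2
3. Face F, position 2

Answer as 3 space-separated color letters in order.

After move 1 (R'): R=RRRR U=WBWB F=GWGW D=YGYG B=YBYB
After move 2 (U'): U=BBWW F=OOGW R=GWRR B=RRYB L=YBOO
After move 3 (U'): U=BWBW F=YBGW R=OORR B=GWYB L=RROO
After move 4 (F): F=GYWB U=BWOR R=BOWR D=ROYG L=RYOG
After move 5 (U): U=OBRW F=BOWB R=GWWR B=RYYB L=GYOG
After move 6 (F): F=WBBO U=OBGY R=RWWR D=WGYG L=GROO
Query 1: R[2] = W
Query 2: B[2] = Y
Query 3: F[2] = B

Answer: W Y B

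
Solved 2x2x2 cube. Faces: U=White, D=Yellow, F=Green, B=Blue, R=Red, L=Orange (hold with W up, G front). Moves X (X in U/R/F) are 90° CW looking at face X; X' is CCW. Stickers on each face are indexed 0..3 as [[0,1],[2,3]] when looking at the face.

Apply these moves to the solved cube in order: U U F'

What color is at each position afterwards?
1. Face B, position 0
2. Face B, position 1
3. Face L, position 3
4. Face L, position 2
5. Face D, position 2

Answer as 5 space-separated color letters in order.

Answer: G G W O Y

Derivation:
After move 1 (U): U=WWWW F=RRGG R=BBRR B=OOBB L=GGOO
After move 2 (U): U=WWWW F=BBGG R=OORR B=GGBB L=RROO
After move 3 (F'): F=BGBG U=WWOR R=YOYR D=ROYY L=RWOW
Query 1: B[0] = G
Query 2: B[1] = G
Query 3: L[3] = W
Query 4: L[2] = O
Query 5: D[2] = Y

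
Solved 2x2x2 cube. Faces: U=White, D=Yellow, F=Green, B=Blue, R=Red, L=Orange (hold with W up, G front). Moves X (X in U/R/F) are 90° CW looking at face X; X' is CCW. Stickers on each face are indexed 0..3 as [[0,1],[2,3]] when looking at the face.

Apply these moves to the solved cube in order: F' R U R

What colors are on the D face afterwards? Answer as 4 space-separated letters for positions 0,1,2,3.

Answer: O W Y O

Derivation:
After move 1 (F'): F=GGGG U=WWRR R=YRYR D=OOYY L=OWOW
After move 2 (R): R=YYRR U=WGRG F=GOGY D=OBYB B=RBWB
After move 3 (U): U=RWGG F=YYGY R=RBRR B=OWWB L=GOOW
After move 4 (R): R=RRRB U=RYGY F=YBGB D=OWYO B=GWWB
Query: D face = OWYO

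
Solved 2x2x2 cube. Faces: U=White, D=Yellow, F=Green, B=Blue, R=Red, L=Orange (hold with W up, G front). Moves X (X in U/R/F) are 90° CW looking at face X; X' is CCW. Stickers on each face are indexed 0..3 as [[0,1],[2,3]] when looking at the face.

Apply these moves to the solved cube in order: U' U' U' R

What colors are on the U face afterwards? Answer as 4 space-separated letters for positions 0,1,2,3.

After move 1 (U'): U=WWWW F=OOGG R=GGRR B=RRBB L=BBOO
After move 2 (U'): U=WWWW F=BBGG R=OORR B=GGBB L=RROO
After move 3 (U'): U=WWWW F=RRGG R=BBRR B=OOBB L=GGOO
After move 4 (R): R=RBRB U=WRWG F=RYGY D=YBYO B=WOWB
Query: U face = WRWG

Answer: W R W G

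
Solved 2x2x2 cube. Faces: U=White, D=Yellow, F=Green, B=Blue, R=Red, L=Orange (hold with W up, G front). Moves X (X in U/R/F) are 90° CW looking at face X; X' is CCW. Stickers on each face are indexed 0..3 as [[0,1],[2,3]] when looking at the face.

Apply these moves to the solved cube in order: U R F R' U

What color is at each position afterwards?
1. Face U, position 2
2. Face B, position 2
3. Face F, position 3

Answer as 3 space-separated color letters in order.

After move 1 (U): U=WWWW F=RRGG R=BBRR B=OOBB L=GGOO
After move 2 (R): R=RBRB U=WRWG F=RYGY D=YBYO B=WOWB
After move 3 (F): F=GRYY U=WROG R=WBGB D=RRYO L=GYOB
After move 4 (R'): R=BBWG U=WWOW F=GRYG D=RRYY B=OORB
After move 5 (U): U=OWWW F=BBYG R=OOWG B=GYRB L=GROB
Query 1: U[2] = W
Query 2: B[2] = R
Query 3: F[3] = G

Answer: W R G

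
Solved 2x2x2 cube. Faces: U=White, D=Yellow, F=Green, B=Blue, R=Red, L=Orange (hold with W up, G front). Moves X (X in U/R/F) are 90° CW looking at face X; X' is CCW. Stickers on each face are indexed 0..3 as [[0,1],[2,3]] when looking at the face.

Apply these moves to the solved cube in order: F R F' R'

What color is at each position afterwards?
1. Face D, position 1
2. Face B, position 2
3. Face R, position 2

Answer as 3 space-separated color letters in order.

After move 1 (F): F=GGGG U=WWOO R=WRWR D=RRYY L=OYOY
After move 2 (R): R=WWRR U=WGOG F=GRGY D=RBYB B=OBWB
After move 3 (F'): F=RYGG U=WGWR R=BWRR D=YYYB L=OGOO
After move 4 (R'): R=WRBR U=WWWO F=RGGR D=YYYG B=BBYB
Query 1: D[1] = Y
Query 2: B[2] = Y
Query 3: R[2] = B

Answer: Y Y B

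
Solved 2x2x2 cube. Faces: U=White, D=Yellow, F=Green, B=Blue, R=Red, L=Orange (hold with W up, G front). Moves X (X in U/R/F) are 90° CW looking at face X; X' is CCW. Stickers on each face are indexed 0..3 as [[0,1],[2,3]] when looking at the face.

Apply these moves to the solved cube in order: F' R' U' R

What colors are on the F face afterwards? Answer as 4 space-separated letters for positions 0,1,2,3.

After move 1 (F'): F=GGGG U=WWRR R=YRYR D=OOYY L=OWOW
After move 2 (R'): R=RRYY U=WBRB F=GWGR D=OGYG B=YBOB
After move 3 (U'): U=BBWR F=OWGR R=GWYY B=RROB L=YBOW
After move 4 (R): R=YGYW U=BWWR F=OGGG D=OOYR B=RRBB
Query: F face = OGGG

Answer: O G G G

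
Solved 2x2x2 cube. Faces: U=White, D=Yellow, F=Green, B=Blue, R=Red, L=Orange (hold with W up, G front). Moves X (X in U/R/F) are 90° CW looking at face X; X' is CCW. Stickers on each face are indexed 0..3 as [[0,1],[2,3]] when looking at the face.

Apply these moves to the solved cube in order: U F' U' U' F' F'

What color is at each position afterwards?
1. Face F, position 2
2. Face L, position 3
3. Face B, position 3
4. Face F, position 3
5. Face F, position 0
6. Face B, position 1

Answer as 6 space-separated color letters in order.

After move 1 (U): U=WWWW F=RRGG R=BBRR B=OOBB L=GGOO
After move 2 (F'): F=RGRG U=WWBR R=YBYR D=GOYY L=GWOW
After move 3 (U'): U=WRWB F=GWRG R=RGYR B=YBBB L=OOOW
After move 4 (U'): U=RBWW F=OORG R=GWYR B=RGBB L=YBOW
After move 5 (F'): F=OGOR U=RBGY R=OWGR D=BWYY L=YWOW
After move 6 (F'): F=GROO U=RBOG R=WWBR D=WWYY L=YYOG
Query 1: F[2] = O
Query 2: L[3] = G
Query 3: B[3] = B
Query 4: F[3] = O
Query 5: F[0] = G
Query 6: B[1] = G

Answer: O G B O G G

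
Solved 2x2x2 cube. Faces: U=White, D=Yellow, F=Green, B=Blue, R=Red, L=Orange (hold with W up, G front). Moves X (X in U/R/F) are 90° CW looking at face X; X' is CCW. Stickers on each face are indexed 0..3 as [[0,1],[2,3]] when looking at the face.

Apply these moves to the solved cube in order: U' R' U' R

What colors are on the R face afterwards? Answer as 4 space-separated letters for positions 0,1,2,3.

After move 1 (U'): U=WWWW F=OOGG R=GGRR B=RRBB L=BBOO
After move 2 (R'): R=GRGR U=WBWR F=OWGW D=YOYG B=YRYB
After move 3 (U'): U=BRWW F=BBGW R=OWGR B=GRYB L=YROO
After move 4 (R): R=GORW U=BBWW F=BOGG D=YYYG B=WRRB
Query: R face = GORW

Answer: G O R W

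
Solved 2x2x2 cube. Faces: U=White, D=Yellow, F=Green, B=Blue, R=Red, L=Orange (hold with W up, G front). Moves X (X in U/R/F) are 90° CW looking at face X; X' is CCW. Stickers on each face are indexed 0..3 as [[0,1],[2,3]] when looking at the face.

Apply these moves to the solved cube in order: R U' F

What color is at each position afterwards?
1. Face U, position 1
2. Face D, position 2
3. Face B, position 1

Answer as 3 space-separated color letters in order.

Answer: G Y R

Derivation:
After move 1 (R): R=RRRR U=WGWG F=GYGY D=YBYB B=WBWB
After move 2 (U'): U=GGWW F=OOGY R=GYRR B=RRWB L=WBOO
After move 3 (F): F=GOYO U=GGOB R=WYWR D=RGYB L=WYOB
Query 1: U[1] = G
Query 2: D[2] = Y
Query 3: B[1] = R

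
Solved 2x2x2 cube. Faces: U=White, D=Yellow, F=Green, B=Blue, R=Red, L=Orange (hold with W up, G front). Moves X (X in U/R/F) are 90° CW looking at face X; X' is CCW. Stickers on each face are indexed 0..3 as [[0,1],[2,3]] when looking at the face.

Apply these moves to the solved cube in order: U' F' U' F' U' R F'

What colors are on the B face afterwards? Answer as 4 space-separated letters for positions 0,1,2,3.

Answer: O G Y B

Derivation:
After move 1 (U'): U=WWWW F=OOGG R=GGRR B=RRBB L=BBOO
After move 2 (F'): F=OGOG U=WWGR R=YGYR D=BOYY L=BWOW
After move 3 (U'): U=WRWG F=BWOG R=OGYR B=YGBB L=RROW
After move 4 (F'): F=WGBO U=WROY R=OGBR D=RWYY L=RGOW
After move 5 (U'): U=RYWO F=RGBO R=WGBR B=OGBB L=YGOW
After move 6 (R): R=BWRG U=RGWO F=RWBY D=RBYO B=OGYB
After move 7 (F'): F=WYRB U=RGBR R=BWRG D=GWYO L=YOOW
Query: B face = OGYB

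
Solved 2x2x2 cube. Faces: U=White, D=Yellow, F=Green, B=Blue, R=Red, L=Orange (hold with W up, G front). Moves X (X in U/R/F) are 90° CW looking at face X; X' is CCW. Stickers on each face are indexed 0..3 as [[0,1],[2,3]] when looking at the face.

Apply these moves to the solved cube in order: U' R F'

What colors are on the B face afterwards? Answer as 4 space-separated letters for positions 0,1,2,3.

Answer: W R W B

Derivation:
After move 1 (U'): U=WWWW F=OOGG R=GGRR B=RRBB L=BBOO
After move 2 (R): R=RGRG U=WOWG F=OYGY D=YBYR B=WRWB
After move 3 (F'): F=YYOG U=WORR R=BGYG D=BOYR L=BGOW
Query: B face = WRWB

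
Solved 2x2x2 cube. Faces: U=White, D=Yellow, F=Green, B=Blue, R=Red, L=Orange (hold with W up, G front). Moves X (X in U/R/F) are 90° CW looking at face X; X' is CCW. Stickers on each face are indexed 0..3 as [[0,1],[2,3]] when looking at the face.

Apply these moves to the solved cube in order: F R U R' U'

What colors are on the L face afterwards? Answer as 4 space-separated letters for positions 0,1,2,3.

Answer: B Y O Y

Derivation:
After move 1 (F): F=GGGG U=WWOO R=WRWR D=RRYY L=OYOY
After move 2 (R): R=WWRR U=WGOG F=GRGY D=RBYB B=OBWB
After move 3 (U): U=OWGG F=WWGY R=OBRR B=OYWB L=GROY
After move 4 (R'): R=BROR U=OWGO F=WWGG D=RWYY B=BYBB
After move 5 (U'): U=WOOG F=GRGG R=WWOR B=BRBB L=BYOY
Query: L face = BYOY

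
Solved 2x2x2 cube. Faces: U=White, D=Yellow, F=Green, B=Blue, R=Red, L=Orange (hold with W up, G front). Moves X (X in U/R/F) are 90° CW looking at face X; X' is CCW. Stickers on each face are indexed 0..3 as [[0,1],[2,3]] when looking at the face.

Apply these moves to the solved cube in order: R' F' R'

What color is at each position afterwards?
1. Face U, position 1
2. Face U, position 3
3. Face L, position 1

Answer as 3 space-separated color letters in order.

After move 1 (R'): R=RRRR U=WBWB F=GWGW D=YGYG B=YBYB
After move 2 (F'): F=WWGG U=WBRR R=GRYR D=OOYG L=OBOW
After move 3 (R'): R=RRGY U=WYRY F=WBGR D=OWYG B=GBOB
Query 1: U[1] = Y
Query 2: U[3] = Y
Query 3: L[1] = B

Answer: Y Y B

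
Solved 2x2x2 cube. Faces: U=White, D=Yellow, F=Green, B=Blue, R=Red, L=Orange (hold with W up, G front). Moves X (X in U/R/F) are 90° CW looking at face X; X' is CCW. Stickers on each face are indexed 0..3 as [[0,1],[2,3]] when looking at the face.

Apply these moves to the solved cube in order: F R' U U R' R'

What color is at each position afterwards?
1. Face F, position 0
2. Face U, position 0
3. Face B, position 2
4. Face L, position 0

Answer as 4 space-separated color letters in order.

After move 1 (F): F=GGGG U=WWOO R=WRWR D=RRYY L=OYOY
After move 2 (R'): R=RRWW U=WBOB F=GWGO D=RGYG B=YBRB
After move 3 (U): U=OWBB F=RRGO R=YBWW B=OYRB L=GWOY
After move 4 (U): U=BOBW F=YBGO R=OYWW B=GWRB L=RROY
After move 5 (R'): R=YWOW U=BRBG F=YOGW D=RBYO B=GWGB
After move 6 (R'): R=WWYO U=BGBG F=YRGG D=ROYW B=OWBB
Query 1: F[0] = Y
Query 2: U[0] = B
Query 3: B[2] = B
Query 4: L[0] = R

Answer: Y B B R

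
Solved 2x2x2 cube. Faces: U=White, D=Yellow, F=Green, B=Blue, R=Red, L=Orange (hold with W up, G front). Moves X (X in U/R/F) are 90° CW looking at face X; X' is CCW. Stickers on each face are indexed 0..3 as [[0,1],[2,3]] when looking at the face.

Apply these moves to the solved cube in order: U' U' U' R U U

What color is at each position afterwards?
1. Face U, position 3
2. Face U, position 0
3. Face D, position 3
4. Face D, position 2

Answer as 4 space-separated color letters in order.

Answer: W G O Y

Derivation:
After move 1 (U'): U=WWWW F=OOGG R=GGRR B=RRBB L=BBOO
After move 2 (U'): U=WWWW F=BBGG R=OORR B=GGBB L=RROO
After move 3 (U'): U=WWWW F=RRGG R=BBRR B=OOBB L=GGOO
After move 4 (R): R=RBRB U=WRWG F=RYGY D=YBYO B=WOWB
After move 5 (U): U=WWGR F=RBGY R=WORB B=GGWB L=RYOO
After move 6 (U): U=GWRW F=WOGY R=GGRB B=RYWB L=RBOO
Query 1: U[3] = W
Query 2: U[0] = G
Query 3: D[3] = O
Query 4: D[2] = Y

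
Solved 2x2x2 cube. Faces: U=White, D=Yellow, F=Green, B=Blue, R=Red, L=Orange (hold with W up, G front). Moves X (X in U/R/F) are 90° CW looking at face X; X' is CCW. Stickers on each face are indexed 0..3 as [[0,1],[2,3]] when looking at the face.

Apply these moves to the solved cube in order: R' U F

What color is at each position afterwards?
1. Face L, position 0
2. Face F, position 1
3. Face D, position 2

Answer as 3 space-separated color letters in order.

After move 1 (R'): R=RRRR U=WBWB F=GWGW D=YGYG B=YBYB
After move 2 (U): U=WWBB F=RRGW R=YBRR B=OOYB L=GWOO
After move 3 (F): F=GRWR U=WWOW R=BBBR D=RYYG L=GYOG
Query 1: L[0] = G
Query 2: F[1] = R
Query 3: D[2] = Y

Answer: G R Y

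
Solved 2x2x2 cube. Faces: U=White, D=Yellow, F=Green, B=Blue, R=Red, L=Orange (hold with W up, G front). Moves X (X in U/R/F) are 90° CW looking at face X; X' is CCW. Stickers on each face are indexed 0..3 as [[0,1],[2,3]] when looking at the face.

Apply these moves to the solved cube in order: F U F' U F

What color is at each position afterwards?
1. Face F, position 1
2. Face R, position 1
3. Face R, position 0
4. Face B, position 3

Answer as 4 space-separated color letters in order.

Answer: R Y W B

Derivation:
After move 1 (F): F=GGGG U=WWOO R=WRWR D=RRYY L=OYOY
After move 2 (U): U=OWOW F=WRGG R=BBWR B=OYBB L=GGOY
After move 3 (F'): F=RGWG U=OWBW R=RBRR D=GYYY L=GWOO
After move 4 (U): U=BOWW F=RBWG R=OYRR B=GWBB L=RGOO
After move 5 (F): F=WRGB U=BOOG R=WYWR D=ROYY L=RGOY
Query 1: F[1] = R
Query 2: R[1] = Y
Query 3: R[0] = W
Query 4: B[3] = B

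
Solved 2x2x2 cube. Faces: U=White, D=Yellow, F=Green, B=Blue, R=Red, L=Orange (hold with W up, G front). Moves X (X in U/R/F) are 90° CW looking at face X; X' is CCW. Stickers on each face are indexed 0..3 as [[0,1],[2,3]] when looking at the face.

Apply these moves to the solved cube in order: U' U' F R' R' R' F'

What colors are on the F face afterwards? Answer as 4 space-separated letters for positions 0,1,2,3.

After move 1 (U'): U=WWWW F=OOGG R=GGRR B=RRBB L=BBOO
After move 2 (U'): U=WWWW F=BBGG R=OORR B=GGBB L=RROO
After move 3 (F): F=GBGB U=WWOR R=WOWR D=ROYY L=RYOY
After move 4 (R'): R=ORWW U=WBOG F=GWGR D=RBYB B=YGOB
After move 5 (R'): R=RWOW U=WOOY F=GBGG D=RWYR B=BGBB
After move 6 (R'): R=WWRO U=WBOB F=GOGY D=RBYG B=RGWB
After move 7 (F'): F=OYGG U=WBWR R=BWRO D=YYYG L=RBOO
Query: F face = OYGG

Answer: O Y G G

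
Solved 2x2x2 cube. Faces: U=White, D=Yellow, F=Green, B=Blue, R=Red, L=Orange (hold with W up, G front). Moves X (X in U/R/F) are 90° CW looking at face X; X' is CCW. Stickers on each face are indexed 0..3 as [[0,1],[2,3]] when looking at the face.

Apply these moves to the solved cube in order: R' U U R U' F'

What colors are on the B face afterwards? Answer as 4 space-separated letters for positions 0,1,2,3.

Answer: R O W B

Derivation:
After move 1 (R'): R=RRRR U=WBWB F=GWGW D=YGYG B=YBYB
After move 2 (U): U=WWBB F=RRGW R=YBRR B=OOYB L=GWOO
After move 3 (U): U=BWBW F=YBGW R=OORR B=GWYB L=RROO
After move 4 (R): R=RORO U=BBBW F=YGGG D=YYYG B=WWWB
After move 5 (U'): U=BWBB F=RRGG R=YGRO B=ROWB L=WWOO
After move 6 (F'): F=RGRG U=BWYR R=YGYO D=WOYG L=WBOB
Query: B face = ROWB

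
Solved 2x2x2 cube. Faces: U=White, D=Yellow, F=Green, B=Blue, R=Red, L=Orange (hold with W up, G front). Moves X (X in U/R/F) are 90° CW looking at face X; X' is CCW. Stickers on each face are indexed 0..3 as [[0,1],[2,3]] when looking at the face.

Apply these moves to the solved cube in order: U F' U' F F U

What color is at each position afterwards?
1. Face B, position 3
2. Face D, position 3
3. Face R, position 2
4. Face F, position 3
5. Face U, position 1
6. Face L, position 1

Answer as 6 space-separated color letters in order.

Answer: B Y O G W R

Derivation:
After move 1 (U): U=WWWW F=RRGG R=BBRR B=OOBB L=GGOO
After move 2 (F'): F=RGRG U=WWBR R=YBYR D=GOYY L=GWOW
After move 3 (U'): U=WRWB F=GWRG R=RGYR B=YBBB L=OOOW
After move 4 (F): F=RGGW U=WRWO R=WGBR D=YRYY L=OGOO
After move 5 (F): F=GRWG U=WROG R=WGOR D=BWYY L=OYOR
After move 6 (U): U=OWGR F=WGWG R=YBOR B=OYBB L=GROR
Query 1: B[3] = B
Query 2: D[3] = Y
Query 3: R[2] = O
Query 4: F[3] = G
Query 5: U[1] = W
Query 6: L[1] = R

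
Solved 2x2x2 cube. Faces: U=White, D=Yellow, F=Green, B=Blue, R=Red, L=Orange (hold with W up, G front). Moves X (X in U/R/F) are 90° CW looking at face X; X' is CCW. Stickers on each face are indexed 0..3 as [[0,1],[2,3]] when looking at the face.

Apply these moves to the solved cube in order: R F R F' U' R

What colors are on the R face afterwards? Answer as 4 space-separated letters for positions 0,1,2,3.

Answer: R R R B

Derivation:
After move 1 (R): R=RRRR U=WGWG F=GYGY D=YBYB B=WBWB
After move 2 (F): F=GGYY U=WGOO R=WRGR D=RRYB L=OYOB
After move 3 (R): R=GWRR U=WGOY F=GRYB D=RWYW B=OBGB
After move 4 (F'): F=RBGY U=WGGR R=WWRR D=YBYW L=OYOO
After move 5 (U'): U=GRWG F=OYGY R=RBRR B=WWGB L=OBOO
After move 6 (R): R=RRRB U=GYWY F=OBGW D=YGYW B=GWRB
Query: R face = RRRB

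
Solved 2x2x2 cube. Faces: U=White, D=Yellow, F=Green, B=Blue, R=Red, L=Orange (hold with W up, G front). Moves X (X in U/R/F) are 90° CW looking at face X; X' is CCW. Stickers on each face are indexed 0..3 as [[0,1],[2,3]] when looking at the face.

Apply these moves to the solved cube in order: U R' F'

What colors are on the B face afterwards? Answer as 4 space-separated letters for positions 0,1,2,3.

After move 1 (U): U=WWWW F=RRGG R=BBRR B=OOBB L=GGOO
After move 2 (R'): R=BRBR U=WBWO F=RWGW D=YRYG B=YOYB
After move 3 (F'): F=WWRG U=WBBB R=RRYR D=GOYG L=GOOW
Query: B face = YOYB

Answer: Y O Y B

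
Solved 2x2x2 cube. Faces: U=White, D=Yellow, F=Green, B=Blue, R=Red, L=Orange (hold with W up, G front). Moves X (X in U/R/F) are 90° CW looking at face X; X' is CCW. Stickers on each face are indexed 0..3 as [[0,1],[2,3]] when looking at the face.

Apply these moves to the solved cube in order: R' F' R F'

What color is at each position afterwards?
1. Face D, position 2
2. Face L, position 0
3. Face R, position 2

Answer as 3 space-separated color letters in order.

Answer: Y O O

Derivation:
After move 1 (R'): R=RRRR U=WBWB F=GWGW D=YGYG B=YBYB
After move 2 (F'): F=WWGG U=WBRR R=GRYR D=OOYG L=OBOW
After move 3 (R): R=YGRR U=WWRG F=WOGG D=OYYY B=RBBB
After move 4 (F'): F=OGWG U=WWYR R=YGOR D=BWYY L=OGOR
Query 1: D[2] = Y
Query 2: L[0] = O
Query 3: R[2] = O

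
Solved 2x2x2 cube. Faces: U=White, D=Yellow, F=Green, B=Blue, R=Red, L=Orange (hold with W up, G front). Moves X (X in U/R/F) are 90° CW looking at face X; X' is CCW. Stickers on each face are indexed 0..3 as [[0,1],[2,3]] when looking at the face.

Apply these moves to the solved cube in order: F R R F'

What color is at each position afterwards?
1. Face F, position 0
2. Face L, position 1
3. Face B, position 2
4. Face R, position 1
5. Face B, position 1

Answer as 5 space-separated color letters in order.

After move 1 (F): F=GGGG U=WWOO R=WRWR D=RRYY L=OYOY
After move 2 (R): R=WWRR U=WGOG F=GRGY D=RBYB B=OBWB
After move 3 (R): R=RWRW U=WROY F=GBGB D=RWYO B=GBGB
After move 4 (F'): F=BBGG U=WRRR R=WWRW D=YYYO L=OYOO
Query 1: F[0] = B
Query 2: L[1] = Y
Query 3: B[2] = G
Query 4: R[1] = W
Query 5: B[1] = B

Answer: B Y G W B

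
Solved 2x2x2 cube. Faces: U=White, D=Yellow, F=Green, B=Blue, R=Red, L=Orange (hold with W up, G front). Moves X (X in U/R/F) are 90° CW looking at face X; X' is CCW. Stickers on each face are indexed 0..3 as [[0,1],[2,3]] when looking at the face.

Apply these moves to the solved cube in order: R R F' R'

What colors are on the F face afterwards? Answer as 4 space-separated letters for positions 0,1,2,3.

After move 1 (R): R=RRRR U=WGWG F=GYGY D=YBYB B=WBWB
After move 2 (R): R=RRRR U=WYWY F=GBGB D=YWYW B=GBGB
After move 3 (F'): F=BBGG U=WYRR R=WRYR D=OOYW L=OYOW
After move 4 (R'): R=RRWY U=WGRG F=BYGR D=OBYG B=WBOB
Query: F face = BYGR

Answer: B Y G R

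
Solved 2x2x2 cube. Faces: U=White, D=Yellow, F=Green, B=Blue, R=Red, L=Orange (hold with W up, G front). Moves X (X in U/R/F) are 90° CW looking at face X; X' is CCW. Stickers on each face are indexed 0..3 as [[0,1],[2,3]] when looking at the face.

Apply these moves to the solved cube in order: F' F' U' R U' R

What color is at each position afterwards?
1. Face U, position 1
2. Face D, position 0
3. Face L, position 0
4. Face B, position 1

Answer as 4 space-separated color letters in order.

Answer: B W Y G

Derivation:
After move 1 (F'): F=GGGG U=WWRR R=YRYR D=OOYY L=OWOW
After move 2 (F'): F=GGGG U=WWYY R=OROR D=WWYY L=OROR
After move 3 (U'): U=WYWY F=ORGG R=GGOR B=ORBB L=BBOR
After move 4 (R): R=OGRG U=WRWG F=OWGY D=WBYO B=YRYB
After move 5 (U'): U=RGWW F=BBGY R=OWRG B=OGYB L=YROR
After move 6 (R): R=ROGW U=RBWY F=BBGO D=WYYO B=WGGB
Query 1: U[1] = B
Query 2: D[0] = W
Query 3: L[0] = Y
Query 4: B[1] = G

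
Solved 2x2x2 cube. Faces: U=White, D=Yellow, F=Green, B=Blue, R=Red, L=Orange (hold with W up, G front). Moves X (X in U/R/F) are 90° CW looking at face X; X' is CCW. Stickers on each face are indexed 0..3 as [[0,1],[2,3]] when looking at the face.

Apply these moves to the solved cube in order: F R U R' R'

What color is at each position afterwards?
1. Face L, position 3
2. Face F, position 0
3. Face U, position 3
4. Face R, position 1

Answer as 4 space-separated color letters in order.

Answer: Y W B R

Derivation:
After move 1 (F): F=GGGG U=WWOO R=WRWR D=RRYY L=OYOY
After move 2 (R): R=WWRR U=WGOG F=GRGY D=RBYB B=OBWB
After move 3 (U): U=OWGG F=WWGY R=OBRR B=OYWB L=GROY
After move 4 (R'): R=BROR U=OWGO F=WWGG D=RWYY B=BYBB
After move 5 (R'): R=RRBO U=OBGB F=WWGO D=RWYG B=YYWB
Query 1: L[3] = Y
Query 2: F[0] = W
Query 3: U[3] = B
Query 4: R[1] = R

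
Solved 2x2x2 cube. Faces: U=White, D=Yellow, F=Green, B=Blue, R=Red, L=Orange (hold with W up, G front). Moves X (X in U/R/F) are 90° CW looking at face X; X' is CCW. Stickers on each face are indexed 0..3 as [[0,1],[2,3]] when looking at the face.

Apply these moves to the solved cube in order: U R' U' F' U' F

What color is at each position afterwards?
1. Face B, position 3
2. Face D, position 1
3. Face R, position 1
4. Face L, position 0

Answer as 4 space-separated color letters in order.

Answer: B G W B

Derivation:
After move 1 (U): U=WWWW F=RRGG R=BBRR B=OOBB L=GGOO
After move 2 (R'): R=BRBR U=WBWO F=RWGW D=YRYG B=YOYB
After move 3 (U'): U=BOWW F=GGGW R=RWBR B=BRYB L=YOOO
After move 4 (F'): F=GWGG U=BORB R=RWYR D=OOYG L=YWOW
After move 5 (U'): U=OBBR F=YWGG R=GWYR B=RWYB L=BROW
After move 6 (F): F=GYGW U=OBWR R=BWRR D=YGYG L=BOOO
Query 1: B[3] = B
Query 2: D[1] = G
Query 3: R[1] = W
Query 4: L[0] = B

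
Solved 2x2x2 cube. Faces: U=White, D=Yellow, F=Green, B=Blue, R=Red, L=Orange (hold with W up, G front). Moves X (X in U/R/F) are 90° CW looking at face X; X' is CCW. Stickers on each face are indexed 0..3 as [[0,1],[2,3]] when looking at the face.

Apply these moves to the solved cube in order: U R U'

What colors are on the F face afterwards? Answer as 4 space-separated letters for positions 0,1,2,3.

After move 1 (U): U=WWWW F=RRGG R=BBRR B=OOBB L=GGOO
After move 2 (R): R=RBRB U=WRWG F=RYGY D=YBYO B=WOWB
After move 3 (U'): U=RGWW F=GGGY R=RYRB B=RBWB L=WOOO
Query: F face = GGGY

Answer: G G G Y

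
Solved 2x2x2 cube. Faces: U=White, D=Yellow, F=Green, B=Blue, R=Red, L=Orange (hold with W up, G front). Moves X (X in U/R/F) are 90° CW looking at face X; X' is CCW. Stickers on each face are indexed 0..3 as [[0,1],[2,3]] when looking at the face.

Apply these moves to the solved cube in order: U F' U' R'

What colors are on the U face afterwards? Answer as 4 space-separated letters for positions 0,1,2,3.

Answer: W B W Y

Derivation:
After move 1 (U): U=WWWW F=RRGG R=BBRR B=OOBB L=GGOO
After move 2 (F'): F=RGRG U=WWBR R=YBYR D=GOYY L=GWOW
After move 3 (U'): U=WRWB F=GWRG R=RGYR B=YBBB L=OOOW
After move 4 (R'): R=GRRY U=WBWY F=GRRB D=GWYG B=YBOB
Query: U face = WBWY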